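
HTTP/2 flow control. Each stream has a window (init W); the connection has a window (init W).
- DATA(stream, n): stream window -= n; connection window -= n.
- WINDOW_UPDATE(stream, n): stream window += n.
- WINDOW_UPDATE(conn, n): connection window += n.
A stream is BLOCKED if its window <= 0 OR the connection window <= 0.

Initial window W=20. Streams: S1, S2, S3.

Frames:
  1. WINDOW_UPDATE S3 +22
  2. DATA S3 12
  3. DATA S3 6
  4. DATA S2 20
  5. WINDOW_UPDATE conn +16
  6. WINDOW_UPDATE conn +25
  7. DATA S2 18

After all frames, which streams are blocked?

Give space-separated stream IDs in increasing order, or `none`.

Op 1: conn=20 S1=20 S2=20 S3=42 blocked=[]
Op 2: conn=8 S1=20 S2=20 S3=30 blocked=[]
Op 3: conn=2 S1=20 S2=20 S3=24 blocked=[]
Op 4: conn=-18 S1=20 S2=0 S3=24 blocked=[1, 2, 3]
Op 5: conn=-2 S1=20 S2=0 S3=24 blocked=[1, 2, 3]
Op 6: conn=23 S1=20 S2=0 S3=24 blocked=[2]
Op 7: conn=5 S1=20 S2=-18 S3=24 blocked=[2]

Answer: S2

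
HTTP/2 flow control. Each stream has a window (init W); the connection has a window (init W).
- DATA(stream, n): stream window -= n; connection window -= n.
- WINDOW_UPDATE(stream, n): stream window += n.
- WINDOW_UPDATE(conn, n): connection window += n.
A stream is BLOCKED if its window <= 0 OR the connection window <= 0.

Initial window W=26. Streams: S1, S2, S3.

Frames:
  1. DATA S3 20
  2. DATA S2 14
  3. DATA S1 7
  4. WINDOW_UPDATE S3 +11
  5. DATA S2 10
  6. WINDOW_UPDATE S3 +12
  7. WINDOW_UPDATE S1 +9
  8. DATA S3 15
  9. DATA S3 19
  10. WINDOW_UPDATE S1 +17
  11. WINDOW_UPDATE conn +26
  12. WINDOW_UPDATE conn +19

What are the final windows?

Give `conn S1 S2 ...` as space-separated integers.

Op 1: conn=6 S1=26 S2=26 S3=6 blocked=[]
Op 2: conn=-8 S1=26 S2=12 S3=6 blocked=[1, 2, 3]
Op 3: conn=-15 S1=19 S2=12 S3=6 blocked=[1, 2, 3]
Op 4: conn=-15 S1=19 S2=12 S3=17 blocked=[1, 2, 3]
Op 5: conn=-25 S1=19 S2=2 S3=17 blocked=[1, 2, 3]
Op 6: conn=-25 S1=19 S2=2 S3=29 blocked=[1, 2, 3]
Op 7: conn=-25 S1=28 S2=2 S3=29 blocked=[1, 2, 3]
Op 8: conn=-40 S1=28 S2=2 S3=14 blocked=[1, 2, 3]
Op 9: conn=-59 S1=28 S2=2 S3=-5 blocked=[1, 2, 3]
Op 10: conn=-59 S1=45 S2=2 S3=-5 blocked=[1, 2, 3]
Op 11: conn=-33 S1=45 S2=2 S3=-5 blocked=[1, 2, 3]
Op 12: conn=-14 S1=45 S2=2 S3=-5 blocked=[1, 2, 3]

Answer: -14 45 2 -5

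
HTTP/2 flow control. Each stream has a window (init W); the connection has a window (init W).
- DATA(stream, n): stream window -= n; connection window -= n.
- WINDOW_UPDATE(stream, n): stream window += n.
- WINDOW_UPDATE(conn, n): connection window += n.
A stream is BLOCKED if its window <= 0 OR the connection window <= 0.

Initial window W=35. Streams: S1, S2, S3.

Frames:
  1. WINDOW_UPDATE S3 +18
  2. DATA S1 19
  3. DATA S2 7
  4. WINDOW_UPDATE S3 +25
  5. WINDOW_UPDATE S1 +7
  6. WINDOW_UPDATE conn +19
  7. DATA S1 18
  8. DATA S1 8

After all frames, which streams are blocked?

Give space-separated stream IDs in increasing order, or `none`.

Op 1: conn=35 S1=35 S2=35 S3=53 blocked=[]
Op 2: conn=16 S1=16 S2=35 S3=53 blocked=[]
Op 3: conn=9 S1=16 S2=28 S3=53 blocked=[]
Op 4: conn=9 S1=16 S2=28 S3=78 blocked=[]
Op 5: conn=9 S1=23 S2=28 S3=78 blocked=[]
Op 6: conn=28 S1=23 S2=28 S3=78 blocked=[]
Op 7: conn=10 S1=5 S2=28 S3=78 blocked=[]
Op 8: conn=2 S1=-3 S2=28 S3=78 blocked=[1]

Answer: S1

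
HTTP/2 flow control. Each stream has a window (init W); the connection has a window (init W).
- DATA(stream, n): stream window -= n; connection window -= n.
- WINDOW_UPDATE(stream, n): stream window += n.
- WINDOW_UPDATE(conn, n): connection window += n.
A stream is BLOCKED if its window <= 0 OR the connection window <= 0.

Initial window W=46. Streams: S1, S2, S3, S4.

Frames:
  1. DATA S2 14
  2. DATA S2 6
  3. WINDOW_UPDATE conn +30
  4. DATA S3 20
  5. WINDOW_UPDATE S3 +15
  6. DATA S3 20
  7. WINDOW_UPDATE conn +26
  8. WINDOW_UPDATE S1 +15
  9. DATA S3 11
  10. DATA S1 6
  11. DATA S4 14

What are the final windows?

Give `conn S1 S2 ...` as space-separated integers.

Op 1: conn=32 S1=46 S2=32 S3=46 S4=46 blocked=[]
Op 2: conn=26 S1=46 S2=26 S3=46 S4=46 blocked=[]
Op 3: conn=56 S1=46 S2=26 S3=46 S4=46 blocked=[]
Op 4: conn=36 S1=46 S2=26 S3=26 S4=46 blocked=[]
Op 5: conn=36 S1=46 S2=26 S3=41 S4=46 blocked=[]
Op 6: conn=16 S1=46 S2=26 S3=21 S4=46 blocked=[]
Op 7: conn=42 S1=46 S2=26 S3=21 S4=46 blocked=[]
Op 8: conn=42 S1=61 S2=26 S3=21 S4=46 blocked=[]
Op 9: conn=31 S1=61 S2=26 S3=10 S4=46 blocked=[]
Op 10: conn=25 S1=55 S2=26 S3=10 S4=46 blocked=[]
Op 11: conn=11 S1=55 S2=26 S3=10 S4=32 blocked=[]

Answer: 11 55 26 10 32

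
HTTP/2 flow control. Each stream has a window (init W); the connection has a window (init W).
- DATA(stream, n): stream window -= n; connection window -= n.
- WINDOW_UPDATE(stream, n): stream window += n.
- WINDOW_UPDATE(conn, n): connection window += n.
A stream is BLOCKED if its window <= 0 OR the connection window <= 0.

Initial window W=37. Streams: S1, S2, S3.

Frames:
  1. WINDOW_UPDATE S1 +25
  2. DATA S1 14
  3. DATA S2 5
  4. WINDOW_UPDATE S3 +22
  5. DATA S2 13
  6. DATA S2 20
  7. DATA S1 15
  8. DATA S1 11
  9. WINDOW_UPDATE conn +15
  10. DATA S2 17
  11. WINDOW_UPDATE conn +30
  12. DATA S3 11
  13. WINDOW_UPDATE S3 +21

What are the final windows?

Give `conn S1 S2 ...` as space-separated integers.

Answer: -24 22 -18 69

Derivation:
Op 1: conn=37 S1=62 S2=37 S3=37 blocked=[]
Op 2: conn=23 S1=48 S2=37 S3=37 blocked=[]
Op 3: conn=18 S1=48 S2=32 S3=37 blocked=[]
Op 4: conn=18 S1=48 S2=32 S3=59 blocked=[]
Op 5: conn=5 S1=48 S2=19 S3=59 blocked=[]
Op 6: conn=-15 S1=48 S2=-1 S3=59 blocked=[1, 2, 3]
Op 7: conn=-30 S1=33 S2=-1 S3=59 blocked=[1, 2, 3]
Op 8: conn=-41 S1=22 S2=-1 S3=59 blocked=[1, 2, 3]
Op 9: conn=-26 S1=22 S2=-1 S3=59 blocked=[1, 2, 3]
Op 10: conn=-43 S1=22 S2=-18 S3=59 blocked=[1, 2, 3]
Op 11: conn=-13 S1=22 S2=-18 S3=59 blocked=[1, 2, 3]
Op 12: conn=-24 S1=22 S2=-18 S3=48 blocked=[1, 2, 3]
Op 13: conn=-24 S1=22 S2=-18 S3=69 blocked=[1, 2, 3]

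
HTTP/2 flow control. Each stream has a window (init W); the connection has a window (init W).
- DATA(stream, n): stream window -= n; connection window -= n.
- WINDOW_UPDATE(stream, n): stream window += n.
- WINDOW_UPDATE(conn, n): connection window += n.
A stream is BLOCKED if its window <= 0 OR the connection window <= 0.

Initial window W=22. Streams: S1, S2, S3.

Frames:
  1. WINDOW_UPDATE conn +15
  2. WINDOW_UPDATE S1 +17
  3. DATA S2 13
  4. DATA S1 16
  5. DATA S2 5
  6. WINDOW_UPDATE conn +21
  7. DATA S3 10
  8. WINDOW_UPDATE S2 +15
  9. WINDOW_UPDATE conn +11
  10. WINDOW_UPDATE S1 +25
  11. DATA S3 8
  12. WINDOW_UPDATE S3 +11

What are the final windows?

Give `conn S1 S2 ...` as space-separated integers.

Op 1: conn=37 S1=22 S2=22 S3=22 blocked=[]
Op 2: conn=37 S1=39 S2=22 S3=22 blocked=[]
Op 3: conn=24 S1=39 S2=9 S3=22 blocked=[]
Op 4: conn=8 S1=23 S2=9 S3=22 blocked=[]
Op 5: conn=3 S1=23 S2=4 S3=22 blocked=[]
Op 6: conn=24 S1=23 S2=4 S3=22 blocked=[]
Op 7: conn=14 S1=23 S2=4 S3=12 blocked=[]
Op 8: conn=14 S1=23 S2=19 S3=12 blocked=[]
Op 9: conn=25 S1=23 S2=19 S3=12 blocked=[]
Op 10: conn=25 S1=48 S2=19 S3=12 blocked=[]
Op 11: conn=17 S1=48 S2=19 S3=4 blocked=[]
Op 12: conn=17 S1=48 S2=19 S3=15 blocked=[]

Answer: 17 48 19 15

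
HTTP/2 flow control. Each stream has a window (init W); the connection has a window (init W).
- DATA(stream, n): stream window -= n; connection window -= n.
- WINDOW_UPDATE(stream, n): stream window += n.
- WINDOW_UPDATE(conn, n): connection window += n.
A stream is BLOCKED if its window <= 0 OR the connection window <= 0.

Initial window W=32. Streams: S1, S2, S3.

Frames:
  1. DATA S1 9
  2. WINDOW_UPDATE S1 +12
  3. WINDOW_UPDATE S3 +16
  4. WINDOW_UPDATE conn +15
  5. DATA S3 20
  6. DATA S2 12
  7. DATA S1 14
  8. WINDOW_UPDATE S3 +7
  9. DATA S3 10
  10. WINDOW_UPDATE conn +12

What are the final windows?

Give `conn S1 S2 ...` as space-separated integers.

Answer: -6 21 20 25

Derivation:
Op 1: conn=23 S1=23 S2=32 S3=32 blocked=[]
Op 2: conn=23 S1=35 S2=32 S3=32 blocked=[]
Op 3: conn=23 S1=35 S2=32 S3=48 blocked=[]
Op 4: conn=38 S1=35 S2=32 S3=48 blocked=[]
Op 5: conn=18 S1=35 S2=32 S3=28 blocked=[]
Op 6: conn=6 S1=35 S2=20 S3=28 blocked=[]
Op 7: conn=-8 S1=21 S2=20 S3=28 blocked=[1, 2, 3]
Op 8: conn=-8 S1=21 S2=20 S3=35 blocked=[1, 2, 3]
Op 9: conn=-18 S1=21 S2=20 S3=25 blocked=[1, 2, 3]
Op 10: conn=-6 S1=21 S2=20 S3=25 blocked=[1, 2, 3]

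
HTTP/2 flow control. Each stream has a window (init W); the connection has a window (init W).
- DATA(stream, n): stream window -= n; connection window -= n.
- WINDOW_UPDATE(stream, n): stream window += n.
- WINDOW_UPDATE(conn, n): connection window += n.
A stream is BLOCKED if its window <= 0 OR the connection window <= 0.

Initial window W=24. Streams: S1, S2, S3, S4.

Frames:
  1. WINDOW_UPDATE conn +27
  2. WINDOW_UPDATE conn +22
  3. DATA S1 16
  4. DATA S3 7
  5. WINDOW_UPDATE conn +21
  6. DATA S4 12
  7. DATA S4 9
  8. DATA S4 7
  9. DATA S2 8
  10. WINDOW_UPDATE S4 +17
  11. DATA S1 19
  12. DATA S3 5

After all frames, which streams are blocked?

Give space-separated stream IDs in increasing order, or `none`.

Answer: S1

Derivation:
Op 1: conn=51 S1=24 S2=24 S3=24 S4=24 blocked=[]
Op 2: conn=73 S1=24 S2=24 S3=24 S4=24 blocked=[]
Op 3: conn=57 S1=8 S2=24 S3=24 S4=24 blocked=[]
Op 4: conn=50 S1=8 S2=24 S3=17 S4=24 blocked=[]
Op 5: conn=71 S1=8 S2=24 S3=17 S4=24 blocked=[]
Op 6: conn=59 S1=8 S2=24 S3=17 S4=12 blocked=[]
Op 7: conn=50 S1=8 S2=24 S3=17 S4=3 blocked=[]
Op 8: conn=43 S1=8 S2=24 S3=17 S4=-4 blocked=[4]
Op 9: conn=35 S1=8 S2=16 S3=17 S4=-4 blocked=[4]
Op 10: conn=35 S1=8 S2=16 S3=17 S4=13 blocked=[]
Op 11: conn=16 S1=-11 S2=16 S3=17 S4=13 blocked=[1]
Op 12: conn=11 S1=-11 S2=16 S3=12 S4=13 blocked=[1]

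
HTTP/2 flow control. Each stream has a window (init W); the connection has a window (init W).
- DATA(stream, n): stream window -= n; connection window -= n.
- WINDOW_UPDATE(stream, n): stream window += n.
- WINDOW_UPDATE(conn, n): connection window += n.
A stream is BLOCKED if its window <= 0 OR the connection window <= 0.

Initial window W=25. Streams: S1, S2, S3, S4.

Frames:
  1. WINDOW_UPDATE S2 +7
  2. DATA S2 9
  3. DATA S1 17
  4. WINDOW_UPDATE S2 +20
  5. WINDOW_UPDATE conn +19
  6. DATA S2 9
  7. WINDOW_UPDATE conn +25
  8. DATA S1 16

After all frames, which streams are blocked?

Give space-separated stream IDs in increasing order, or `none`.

Op 1: conn=25 S1=25 S2=32 S3=25 S4=25 blocked=[]
Op 2: conn=16 S1=25 S2=23 S3=25 S4=25 blocked=[]
Op 3: conn=-1 S1=8 S2=23 S3=25 S4=25 blocked=[1, 2, 3, 4]
Op 4: conn=-1 S1=8 S2=43 S3=25 S4=25 blocked=[1, 2, 3, 4]
Op 5: conn=18 S1=8 S2=43 S3=25 S4=25 blocked=[]
Op 6: conn=9 S1=8 S2=34 S3=25 S4=25 blocked=[]
Op 7: conn=34 S1=8 S2=34 S3=25 S4=25 blocked=[]
Op 8: conn=18 S1=-8 S2=34 S3=25 S4=25 blocked=[1]

Answer: S1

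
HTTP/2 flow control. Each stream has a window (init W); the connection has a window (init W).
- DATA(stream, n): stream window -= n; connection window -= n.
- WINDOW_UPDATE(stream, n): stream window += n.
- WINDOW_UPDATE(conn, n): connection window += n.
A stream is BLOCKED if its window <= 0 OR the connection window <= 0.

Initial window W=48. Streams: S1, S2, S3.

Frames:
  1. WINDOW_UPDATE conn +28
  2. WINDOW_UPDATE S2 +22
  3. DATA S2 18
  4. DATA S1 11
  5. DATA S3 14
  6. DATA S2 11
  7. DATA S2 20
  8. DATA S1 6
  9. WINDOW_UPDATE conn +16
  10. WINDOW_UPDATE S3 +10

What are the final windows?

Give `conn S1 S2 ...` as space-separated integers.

Answer: 12 31 21 44

Derivation:
Op 1: conn=76 S1=48 S2=48 S3=48 blocked=[]
Op 2: conn=76 S1=48 S2=70 S3=48 blocked=[]
Op 3: conn=58 S1=48 S2=52 S3=48 blocked=[]
Op 4: conn=47 S1=37 S2=52 S3=48 blocked=[]
Op 5: conn=33 S1=37 S2=52 S3=34 blocked=[]
Op 6: conn=22 S1=37 S2=41 S3=34 blocked=[]
Op 7: conn=2 S1=37 S2=21 S3=34 blocked=[]
Op 8: conn=-4 S1=31 S2=21 S3=34 blocked=[1, 2, 3]
Op 9: conn=12 S1=31 S2=21 S3=34 blocked=[]
Op 10: conn=12 S1=31 S2=21 S3=44 blocked=[]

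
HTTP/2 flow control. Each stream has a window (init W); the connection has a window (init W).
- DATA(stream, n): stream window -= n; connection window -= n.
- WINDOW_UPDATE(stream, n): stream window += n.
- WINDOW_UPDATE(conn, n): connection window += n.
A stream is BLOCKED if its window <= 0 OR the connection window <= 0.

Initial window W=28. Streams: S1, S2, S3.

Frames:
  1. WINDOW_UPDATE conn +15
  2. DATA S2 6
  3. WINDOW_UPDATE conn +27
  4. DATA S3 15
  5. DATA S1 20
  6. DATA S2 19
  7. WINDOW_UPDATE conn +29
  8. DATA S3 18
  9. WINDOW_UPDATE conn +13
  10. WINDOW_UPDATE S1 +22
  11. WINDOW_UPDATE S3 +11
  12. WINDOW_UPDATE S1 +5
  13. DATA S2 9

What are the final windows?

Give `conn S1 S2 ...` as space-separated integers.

Answer: 25 35 -6 6

Derivation:
Op 1: conn=43 S1=28 S2=28 S3=28 blocked=[]
Op 2: conn=37 S1=28 S2=22 S3=28 blocked=[]
Op 3: conn=64 S1=28 S2=22 S3=28 blocked=[]
Op 4: conn=49 S1=28 S2=22 S3=13 blocked=[]
Op 5: conn=29 S1=8 S2=22 S3=13 blocked=[]
Op 6: conn=10 S1=8 S2=3 S3=13 blocked=[]
Op 7: conn=39 S1=8 S2=3 S3=13 blocked=[]
Op 8: conn=21 S1=8 S2=3 S3=-5 blocked=[3]
Op 9: conn=34 S1=8 S2=3 S3=-5 blocked=[3]
Op 10: conn=34 S1=30 S2=3 S3=-5 blocked=[3]
Op 11: conn=34 S1=30 S2=3 S3=6 blocked=[]
Op 12: conn=34 S1=35 S2=3 S3=6 blocked=[]
Op 13: conn=25 S1=35 S2=-6 S3=6 blocked=[2]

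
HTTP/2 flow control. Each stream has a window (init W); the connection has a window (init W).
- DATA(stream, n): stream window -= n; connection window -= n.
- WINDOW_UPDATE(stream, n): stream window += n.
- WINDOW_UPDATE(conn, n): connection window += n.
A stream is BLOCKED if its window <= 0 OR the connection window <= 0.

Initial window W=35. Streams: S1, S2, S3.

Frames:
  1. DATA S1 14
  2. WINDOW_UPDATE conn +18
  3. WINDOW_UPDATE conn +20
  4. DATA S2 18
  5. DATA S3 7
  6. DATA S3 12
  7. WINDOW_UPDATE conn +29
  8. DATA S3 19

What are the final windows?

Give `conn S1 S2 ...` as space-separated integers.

Answer: 32 21 17 -3

Derivation:
Op 1: conn=21 S1=21 S2=35 S3=35 blocked=[]
Op 2: conn=39 S1=21 S2=35 S3=35 blocked=[]
Op 3: conn=59 S1=21 S2=35 S3=35 blocked=[]
Op 4: conn=41 S1=21 S2=17 S3=35 blocked=[]
Op 5: conn=34 S1=21 S2=17 S3=28 blocked=[]
Op 6: conn=22 S1=21 S2=17 S3=16 blocked=[]
Op 7: conn=51 S1=21 S2=17 S3=16 blocked=[]
Op 8: conn=32 S1=21 S2=17 S3=-3 blocked=[3]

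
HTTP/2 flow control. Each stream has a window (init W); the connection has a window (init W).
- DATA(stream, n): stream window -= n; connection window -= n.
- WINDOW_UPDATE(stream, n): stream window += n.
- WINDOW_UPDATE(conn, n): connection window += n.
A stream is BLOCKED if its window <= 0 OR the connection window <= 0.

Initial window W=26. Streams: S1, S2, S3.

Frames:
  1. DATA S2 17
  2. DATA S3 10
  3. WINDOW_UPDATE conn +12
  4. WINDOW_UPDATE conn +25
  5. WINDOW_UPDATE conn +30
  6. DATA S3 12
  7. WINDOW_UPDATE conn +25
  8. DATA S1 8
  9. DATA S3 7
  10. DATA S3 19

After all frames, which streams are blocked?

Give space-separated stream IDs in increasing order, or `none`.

Op 1: conn=9 S1=26 S2=9 S3=26 blocked=[]
Op 2: conn=-1 S1=26 S2=9 S3=16 blocked=[1, 2, 3]
Op 3: conn=11 S1=26 S2=9 S3=16 blocked=[]
Op 4: conn=36 S1=26 S2=9 S3=16 blocked=[]
Op 5: conn=66 S1=26 S2=9 S3=16 blocked=[]
Op 6: conn=54 S1=26 S2=9 S3=4 blocked=[]
Op 7: conn=79 S1=26 S2=9 S3=4 blocked=[]
Op 8: conn=71 S1=18 S2=9 S3=4 blocked=[]
Op 9: conn=64 S1=18 S2=9 S3=-3 blocked=[3]
Op 10: conn=45 S1=18 S2=9 S3=-22 blocked=[3]

Answer: S3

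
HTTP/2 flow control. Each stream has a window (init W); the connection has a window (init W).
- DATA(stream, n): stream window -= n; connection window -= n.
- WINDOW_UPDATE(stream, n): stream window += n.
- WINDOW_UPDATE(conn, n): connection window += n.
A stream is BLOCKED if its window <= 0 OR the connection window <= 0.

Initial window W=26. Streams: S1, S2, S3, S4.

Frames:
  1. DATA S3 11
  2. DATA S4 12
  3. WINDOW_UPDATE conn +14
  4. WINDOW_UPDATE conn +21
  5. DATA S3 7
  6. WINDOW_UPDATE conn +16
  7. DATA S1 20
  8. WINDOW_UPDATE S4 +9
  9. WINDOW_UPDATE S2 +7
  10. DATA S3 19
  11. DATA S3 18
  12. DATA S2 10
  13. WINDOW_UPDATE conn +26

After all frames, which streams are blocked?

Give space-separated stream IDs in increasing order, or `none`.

Answer: S3

Derivation:
Op 1: conn=15 S1=26 S2=26 S3=15 S4=26 blocked=[]
Op 2: conn=3 S1=26 S2=26 S3=15 S4=14 blocked=[]
Op 3: conn=17 S1=26 S2=26 S3=15 S4=14 blocked=[]
Op 4: conn=38 S1=26 S2=26 S3=15 S4=14 blocked=[]
Op 5: conn=31 S1=26 S2=26 S3=8 S4=14 blocked=[]
Op 6: conn=47 S1=26 S2=26 S3=8 S4=14 blocked=[]
Op 7: conn=27 S1=6 S2=26 S3=8 S4=14 blocked=[]
Op 8: conn=27 S1=6 S2=26 S3=8 S4=23 blocked=[]
Op 9: conn=27 S1=6 S2=33 S3=8 S4=23 blocked=[]
Op 10: conn=8 S1=6 S2=33 S3=-11 S4=23 blocked=[3]
Op 11: conn=-10 S1=6 S2=33 S3=-29 S4=23 blocked=[1, 2, 3, 4]
Op 12: conn=-20 S1=6 S2=23 S3=-29 S4=23 blocked=[1, 2, 3, 4]
Op 13: conn=6 S1=6 S2=23 S3=-29 S4=23 blocked=[3]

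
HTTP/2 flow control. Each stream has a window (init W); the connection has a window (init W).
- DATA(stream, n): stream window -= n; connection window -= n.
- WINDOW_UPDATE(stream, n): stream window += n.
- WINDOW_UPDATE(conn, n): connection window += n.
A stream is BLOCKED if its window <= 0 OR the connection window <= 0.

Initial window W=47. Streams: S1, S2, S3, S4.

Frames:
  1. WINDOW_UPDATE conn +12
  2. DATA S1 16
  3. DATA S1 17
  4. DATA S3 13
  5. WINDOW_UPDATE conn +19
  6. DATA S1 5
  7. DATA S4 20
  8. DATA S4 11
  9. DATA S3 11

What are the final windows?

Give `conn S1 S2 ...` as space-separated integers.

Answer: -15 9 47 23 16

Derivation:
Op 1: conn=59 S1=47 S2=47 S3=47 S4=47 blocked=[]
Op 2: conn=43 S1=31 S2=47 S3=47 S4=47 blocked=[]
Op 3: conn=26 S1=14 S2=47 S3=47 S4=47 blocked=[]
Op 4: conn=13 S1=14 S2=47 S3=34 S4=47 blocked=[]
Op 5: conn=32 S1=14 S2=47 S3=34 S4=47 blocked=[]
Op 6: conn=27 S1=9 S2=47 S3=34 S4=47 blocked=[]
Op 7: conn=7 S1=9 S2=47 S3=34 S4=27 blocked=[]
Op 8: conn=-4 S1=9 S2=47 S3=34 S4=16 blocked=[1, 2, 3, 4]
Op 9: conn=-15 S1=9 S2=47 S3=23 S4=16 blocked=[1, 2, 3, 4]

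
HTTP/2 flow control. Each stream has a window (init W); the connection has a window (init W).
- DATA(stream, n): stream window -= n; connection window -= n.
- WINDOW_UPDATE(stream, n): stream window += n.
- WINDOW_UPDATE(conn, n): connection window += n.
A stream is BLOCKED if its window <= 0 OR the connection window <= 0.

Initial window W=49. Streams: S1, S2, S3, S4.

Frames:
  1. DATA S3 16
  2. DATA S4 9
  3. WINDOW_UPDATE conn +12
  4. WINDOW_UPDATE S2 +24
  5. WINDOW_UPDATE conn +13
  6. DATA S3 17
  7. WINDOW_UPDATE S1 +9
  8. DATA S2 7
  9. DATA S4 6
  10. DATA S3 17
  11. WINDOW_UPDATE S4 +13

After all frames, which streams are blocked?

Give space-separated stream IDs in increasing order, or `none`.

Answer: S3

Derivation:
Op 1: conn=33 S1=49 S2=49 S3=33 S4=49 blocked=[]
Op 2: conn=24 S1=49 S2=49 S3=33 S4=40 blocked=[]
Op 3: conn=36 S1=49 S2=49 S3=33 S4=40 blocked=[]
Op 4: conn=36 S1=49 S2=73 S3=33 S4=40 blocked=[]
Op 5: conn=49 S1=49 S2=73 S3=33 S4=40 blocked=[]
Op 6: conn=32 S1=49 S2=73 S3=16 S4=40 blocked=[]
Op 7: conn=32 S1=58 S2=73 S3=16 S4=40 blocked=[]
Op 8: conn=25 S1=58 S2=66 S3=16 S4=40 blocked=[]
Op 9: conn=19 S1=58 S2=66 S3=16 S4=34 blocked=[]
Op 10: conn=2 S1=58 S2=66 S3=-1 S4=34 blocked=[3]
Op 11: conn=2 S1=58 S2=66 S3=-1 S4=47 blocked=[3]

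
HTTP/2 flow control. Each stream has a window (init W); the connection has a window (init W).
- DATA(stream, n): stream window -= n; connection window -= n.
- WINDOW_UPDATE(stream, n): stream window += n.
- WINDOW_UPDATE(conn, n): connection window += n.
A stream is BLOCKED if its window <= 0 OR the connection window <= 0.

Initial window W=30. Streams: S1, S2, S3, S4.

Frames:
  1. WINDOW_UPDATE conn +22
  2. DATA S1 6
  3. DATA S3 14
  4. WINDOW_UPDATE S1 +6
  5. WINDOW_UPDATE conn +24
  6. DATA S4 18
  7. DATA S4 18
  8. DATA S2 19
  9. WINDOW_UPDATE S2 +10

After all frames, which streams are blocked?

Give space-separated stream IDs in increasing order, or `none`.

Answer: S4

Derivation:
Op 1: conn=52 S1=30 S2=30 S3=30 S4=30 blocked=[]
Op 2: conn=46 S1=24 S2=30 S3=30 S4=30 blocked=[]
Op 3: conn=32 S1=24 S2=30 S3=16 S4=30 blocked=[]
Op 4: conn=32 S1=30 S2=30 S3=16 S4=30 blocked=[]
Op 5: conn=56 S1=30 S2=30 S3=16 S4=30 blocked=[]
Op 6: conn=38 S1=30 S2=30 S3=16 S4=12 blocked=[]
Op 7: conn=20 S1=30 S2=30 S3=16 S4=-6 blocked=[4]
Op 8: conn=1 S1=30 S2=11 S3=16 S4=-6 blocked=[4]
Op 9: conn=1 S1=30 S2=21 S3=16 S4=-6 blocked=[4]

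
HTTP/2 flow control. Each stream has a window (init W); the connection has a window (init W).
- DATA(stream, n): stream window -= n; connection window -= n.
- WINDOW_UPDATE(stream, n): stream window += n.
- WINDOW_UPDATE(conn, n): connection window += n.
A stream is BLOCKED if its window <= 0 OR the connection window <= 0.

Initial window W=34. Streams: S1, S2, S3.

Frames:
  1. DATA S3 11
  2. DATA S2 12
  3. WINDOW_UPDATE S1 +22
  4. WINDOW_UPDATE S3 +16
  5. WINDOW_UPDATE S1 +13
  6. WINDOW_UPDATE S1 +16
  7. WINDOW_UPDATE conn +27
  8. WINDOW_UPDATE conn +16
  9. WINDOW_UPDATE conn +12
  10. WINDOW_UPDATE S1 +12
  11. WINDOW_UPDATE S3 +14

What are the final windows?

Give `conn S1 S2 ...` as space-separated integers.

Op 1: conn=23 S1=34 S2=34 S3=23 blocked=[]
Op 2: conn=11 S1=34 S2=22 S3=23 blocked=[]
Op 3: conn=11 S1=56 S2=22 S3=23 blocked=[]
Op 4: conn=11 S1=56 S2=22 S3=39 blocked=[]
Op 5: conn=11 S1=69 S2=22 S3=39 blocked=[]
Op 6: conn=11 S1=85 S2=22 S3=39 blocked=[]
Op 7: conn=38 S1=85 S2=22 S3=39 blocked=[]
Op 8: conn=54 S1=85 S2=22 S3=39 blocked=[]
Op 9: conn=66 S1=85 S2=22 S3=39 blocked=[]
Op 10: conn=66 S1=97 S2=22 S3=39 blocked=[]
Op 11: conn=66 S1=97 S2=22 S3=53 blocked=[]

Answer: 66 97 22 53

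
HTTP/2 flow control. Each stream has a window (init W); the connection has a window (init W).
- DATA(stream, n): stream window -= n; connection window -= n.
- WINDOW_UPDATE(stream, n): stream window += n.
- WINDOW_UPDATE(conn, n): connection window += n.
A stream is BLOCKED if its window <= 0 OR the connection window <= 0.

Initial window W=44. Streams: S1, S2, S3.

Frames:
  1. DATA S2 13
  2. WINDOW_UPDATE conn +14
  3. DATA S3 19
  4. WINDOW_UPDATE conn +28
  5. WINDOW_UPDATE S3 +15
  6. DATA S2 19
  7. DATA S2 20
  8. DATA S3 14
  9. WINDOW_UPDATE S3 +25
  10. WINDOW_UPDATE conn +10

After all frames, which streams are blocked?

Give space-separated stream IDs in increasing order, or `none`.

Op 1: conn=31 S1=44 S2=31 S3=44 blocked=[]
Op 2: conn=45 S1=44 S2=31 S3=44 blocked=[]
Op 3: conn=26 S1=44 S2=31 S3=25 blocked=[]
Op 4: conn=54 S1=44 S2=31 S3=25 blocked=[]
Op 5: conn=54 S1=44 S2=31 S3=40 blocked=[]
Op 6: conn=35 S1=44 S2=12 S3=40 blocked=[]
Op 7: conn=15 S1=44 S2=-8 S3=40 blocked=[2]
Op 8: conn=1 S1=44 S2=-8 S3=26 blocked=[2]
Op 9: conn=1 S1=44 S2=-8 S3=51 blocked=[2]
Op 10: conn=11 S1=44 S2=-8 S3=51 blocked=[2]

Answer: S2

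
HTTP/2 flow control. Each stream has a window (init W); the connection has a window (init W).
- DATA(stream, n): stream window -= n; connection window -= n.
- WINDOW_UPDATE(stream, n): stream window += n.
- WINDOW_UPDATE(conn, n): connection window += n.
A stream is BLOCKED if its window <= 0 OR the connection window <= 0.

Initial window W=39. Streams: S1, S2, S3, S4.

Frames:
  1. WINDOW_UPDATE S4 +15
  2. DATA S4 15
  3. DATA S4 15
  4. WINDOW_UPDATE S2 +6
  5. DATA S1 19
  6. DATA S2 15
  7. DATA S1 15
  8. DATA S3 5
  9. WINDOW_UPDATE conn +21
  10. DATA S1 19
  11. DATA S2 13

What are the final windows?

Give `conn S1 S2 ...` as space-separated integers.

Answer: -56 -14 17 34 24

Derivation:
Op 1: conn=39 S1=39 S2=39 S3=39 S4=54 blocked=[]
Op 2: conn=24 S1=39 S2=39 S3=39 S4=39 blocked=[]
Op 3: conn=9 S1=39 S2=39 S3=39 S4=24 blocked=[]
Op 4: conn=9 S1=39 S2=45 S3=39 S4=24 blocked=[]
Op 5: conn=-10 S1=20 S2=45 S3=39 S4=24 blocked=[1, 2, 3, 4]
Op 6: conn=-25 S1=20 S2=30 S3=39 S4=24 blocked=[1, 2, 3, 4]
Op 7: conn=-40 S1=5 S2=30 S3=39 S4=24 blocked=[1, 2, 3, 4]
Op 8: conn=-45 S1=5 S2=30 S3=34 S4=24 blocked=[1, 2, 3, 4]
Op 9: conn=-24 S1=5 S2=30 S3=34 S4=24 blocked=[1, 2, 3, 4]
Op 10: conn=-43 S1=-14 S2=30 S3=34 S4=24 blocked=[1, 2, 3, 4]
Op 11: conn=-56 S1=-14 S2=17 S3=34 S4=24 blocked=[1, 2, 3, 4]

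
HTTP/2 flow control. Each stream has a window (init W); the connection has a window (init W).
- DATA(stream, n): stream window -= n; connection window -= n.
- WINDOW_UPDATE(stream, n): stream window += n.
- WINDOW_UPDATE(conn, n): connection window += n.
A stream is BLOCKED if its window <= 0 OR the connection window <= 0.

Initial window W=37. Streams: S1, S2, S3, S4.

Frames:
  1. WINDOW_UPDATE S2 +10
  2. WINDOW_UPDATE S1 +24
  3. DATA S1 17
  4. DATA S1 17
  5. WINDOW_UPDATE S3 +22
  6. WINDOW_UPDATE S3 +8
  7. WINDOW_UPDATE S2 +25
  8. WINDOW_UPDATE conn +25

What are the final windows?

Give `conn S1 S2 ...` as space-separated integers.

Answer: 28 27 72 67 37

Derivation:
Op 1: conn=37 S1=37 S2=47 S3=37 S4=37 blocked=[]
Op 2: conn=37 S1=61 S2=47 S3=37 S4=37 blocked=[]
Op 3: conn=20 S1=44 S2=47 S3=37 S4=37 blocked=[]
Op 4: conn=3 S1=27 S2=47 S3=37 S4=37 blocked=[]
Op 5: conn=3 S1=27 S2=47 S3=59 S4=37 blocked=[]
Op 6: conn=3 S1=27 S2=47 S3=67 S4=37 blocked=[]
Op 7: conn=3 S1=27 S2=72 S3=67 S4=37 blocked=[]
Op 8: conn=28 S1=27 S2=72 S3=67 S4=37 blocked=[]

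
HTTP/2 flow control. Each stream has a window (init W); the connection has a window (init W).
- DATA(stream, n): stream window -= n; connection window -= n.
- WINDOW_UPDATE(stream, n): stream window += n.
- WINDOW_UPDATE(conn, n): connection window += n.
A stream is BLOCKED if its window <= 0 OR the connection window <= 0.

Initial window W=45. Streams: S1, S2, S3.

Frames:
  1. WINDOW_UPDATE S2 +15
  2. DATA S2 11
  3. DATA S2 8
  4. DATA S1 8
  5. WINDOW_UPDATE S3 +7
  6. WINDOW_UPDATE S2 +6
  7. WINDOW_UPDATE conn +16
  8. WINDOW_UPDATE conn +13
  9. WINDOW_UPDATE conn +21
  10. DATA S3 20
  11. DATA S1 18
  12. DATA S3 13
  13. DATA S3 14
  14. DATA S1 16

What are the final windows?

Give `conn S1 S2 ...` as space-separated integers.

Op 1: conn=45 S1=45 S2=60 S3=45 blocked=[]
Op 2: conn=34 S1=45 S2=49 S3=45 blocked=[]
Op 3: conn=26 S1=45 S2=41 S3=45 blocked=[]
Op 4: conn=18 S1=37 S2=41 S3=45 blocked=[]
Op 5: conn=18 S1=37 S2=41 S3=52 blocked=[]
Op 6: conn=18 S1=37 S2=47 S3=52 blocked=[]
Op 7: conn=34 S1=37 S2=47 S3=52 blocked=[]
Op 8: conn=47 S1=37 S2=47 S3=52 blocked=[]
Op 9: conn=68 S1=37 S2=47 S3=52 blocked=[]
Op 10: conn=48 S1=37 S2=47 S3=32 blocked=[]
Op 11: conn=30 S1=19 S2=47 S3=32 blocked=[]
Op 12: conn=17 S1=19 S2=47 S3=19 blocked=[]
Op 13: conn=3 S1=19 S2=47 S3=5 blocked=[]
Op 14: conn=-13 S1=3 S2=47 S3=5 blocked=[1, 2, 3]

Answer: -13 3 47 5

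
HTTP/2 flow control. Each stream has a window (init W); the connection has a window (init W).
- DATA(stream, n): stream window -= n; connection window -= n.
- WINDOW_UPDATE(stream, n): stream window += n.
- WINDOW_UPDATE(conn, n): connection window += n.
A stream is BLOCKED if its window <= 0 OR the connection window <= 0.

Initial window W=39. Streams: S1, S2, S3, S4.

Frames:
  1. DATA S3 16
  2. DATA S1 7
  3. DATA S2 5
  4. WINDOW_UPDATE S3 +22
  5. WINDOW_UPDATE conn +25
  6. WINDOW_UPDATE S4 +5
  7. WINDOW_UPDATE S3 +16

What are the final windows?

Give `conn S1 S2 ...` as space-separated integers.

Op 1: conn=23 S1=39 S2=39 S3=23 S4=39 blocked=[]
Op 2: conn=16 S1=32 S2=39 S3=23 S4=39 blocked=[]
Op 3: conn=11 S1=32 S2=34 S3=23 S4=39 blocked=[]
Op 4: conn=11 S1=32 S2=34 S3=45 S4=39 blocked=[]
Op 5: conn=36 S1=32 S2=34 S3=45 S4=39 blocked=[]
Op 6: conn=36 S1=32 S2=34 S3=45 S4=44 blocked=[]
Op 7: conn=36 S1=32 S2=34 S3=61 S4=44 blocked=[]

Answer: 36 32 34 61 44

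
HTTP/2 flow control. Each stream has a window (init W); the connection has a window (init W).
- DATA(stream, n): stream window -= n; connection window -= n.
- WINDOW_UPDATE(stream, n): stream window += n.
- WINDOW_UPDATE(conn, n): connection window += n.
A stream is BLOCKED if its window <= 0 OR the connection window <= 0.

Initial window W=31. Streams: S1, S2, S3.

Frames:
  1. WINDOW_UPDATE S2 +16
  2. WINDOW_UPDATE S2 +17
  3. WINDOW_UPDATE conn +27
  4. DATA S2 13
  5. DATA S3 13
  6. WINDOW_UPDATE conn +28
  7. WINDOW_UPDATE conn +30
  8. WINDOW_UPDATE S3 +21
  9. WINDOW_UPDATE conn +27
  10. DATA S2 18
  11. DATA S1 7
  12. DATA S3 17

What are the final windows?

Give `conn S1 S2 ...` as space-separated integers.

Answer: 75 24 33 22

Derivation:
Op 1: conn=31 S1=31 S2=47 S3=31 blocked=[]
Op 2: conn=31 S1=31 S2=64 S3=31 blocked=[]
Op 3: conn=58 S1=31 S2=64 S3=31 blocked=[]
Op 4: conn=45 S1=31 S2=51 S3=31 blocked=[]
Op 5: conn=32 S1=31 S2=51 S3=18 blocked=[]
Op 6: conn=60 S1=31 S2=51 S3=18 blocked=[]
Op 7: conn=90 S1=31 S2=51 S3=18 blocked=[]
Op 8: conn=90 S1=31 S2=51 S3=39 blocked=[]
Op 9: conn=117 S1=31 S2=51 S3=39 blocked=[]
Op 10: conn=99 S1=31 S2=33 S3=39 blocked=[]
Op 11: conn=92 S1=24 S2=33 S3=39 blocked=[]
Op 12: conn=75 S1=24 S2=33 S3=22 blocked=[]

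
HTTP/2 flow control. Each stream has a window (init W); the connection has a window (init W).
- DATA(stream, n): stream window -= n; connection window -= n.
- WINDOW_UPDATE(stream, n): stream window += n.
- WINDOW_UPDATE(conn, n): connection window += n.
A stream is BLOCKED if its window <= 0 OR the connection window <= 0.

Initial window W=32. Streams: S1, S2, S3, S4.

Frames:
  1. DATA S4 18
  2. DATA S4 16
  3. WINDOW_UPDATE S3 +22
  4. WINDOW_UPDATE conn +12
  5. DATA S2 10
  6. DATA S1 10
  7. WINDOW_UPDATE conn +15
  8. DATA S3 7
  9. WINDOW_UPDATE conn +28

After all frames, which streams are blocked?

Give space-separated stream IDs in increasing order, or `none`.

Answer: S4

Derivation:
Op 1: conn=14 S1=32 S2=32 S3=32 S4=14 blocked=[]
Op 2: conn=-2 S1=32 S2=32 S3=32 S4=-2 blocked=[1, 2, 3, 4]
Op 3: conn=-2 S1=32 S2=32 S3=54 S4=-2 blocked=[1, 2, 3, 4]
Op 4: conn=10 S1=32 S2=32 S3=54 S4=-2 blocked=[4]
Op 5: conn=0 S1=32 S2=22 S3=54 S4=-2 blocked=[1, 2, 3, 4]
Op 6: conn=-10 S1=22 S2=22 S3=54 S4=-2 blocked=[1, 2, 3, 4]
Op 7: conn=5 S1=22 S2=22 S3=54 S4=-2 blocked=[4]
Op 8: conn=-2 S1=22 S2=22 S3=47 S4=-2 blocked=[1, 2, 3, 4]
Op 9: conn=26 S1=22 S2=22 S3=47 S4=-2 blocked=[4]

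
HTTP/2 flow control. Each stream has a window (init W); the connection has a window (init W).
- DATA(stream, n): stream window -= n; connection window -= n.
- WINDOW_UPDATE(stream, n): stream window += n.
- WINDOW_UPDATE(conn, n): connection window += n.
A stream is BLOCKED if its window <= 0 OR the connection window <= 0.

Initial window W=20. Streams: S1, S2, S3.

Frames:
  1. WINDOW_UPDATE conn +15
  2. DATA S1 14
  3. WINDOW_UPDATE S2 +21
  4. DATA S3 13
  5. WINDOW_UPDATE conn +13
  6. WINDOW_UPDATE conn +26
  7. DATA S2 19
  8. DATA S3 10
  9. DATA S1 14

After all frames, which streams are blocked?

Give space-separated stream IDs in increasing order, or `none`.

Answer: S1 S3

Derivation:
Op 1: conn=35 S1=20 S2=20 S3=20 blocked=[]
Op 2: conn=21 S1=6 S2=20 S3=20 blocked=[]
Op 3: conn=21 S1=6 S2=41 S3=20 blocked=[]
Op 4: conn=8 S1=6 S2=41 S3=7 blocked=[]
Op 5: conn=21 S1=6 S2=41 S3=7 blocked=[]
Op 6: conn=47 S1=6 S2=41 S3=7 blocked=[]
Op 7: conn=28 S1=6 S2=22 S3=7 blocked=[]
Op 8: conn=18 S1=6 S2=22 S3=-3 blocked=[3]
Op 9: conn=4 S1=-8 S2=22 S3=-3 blocked=[1, 3]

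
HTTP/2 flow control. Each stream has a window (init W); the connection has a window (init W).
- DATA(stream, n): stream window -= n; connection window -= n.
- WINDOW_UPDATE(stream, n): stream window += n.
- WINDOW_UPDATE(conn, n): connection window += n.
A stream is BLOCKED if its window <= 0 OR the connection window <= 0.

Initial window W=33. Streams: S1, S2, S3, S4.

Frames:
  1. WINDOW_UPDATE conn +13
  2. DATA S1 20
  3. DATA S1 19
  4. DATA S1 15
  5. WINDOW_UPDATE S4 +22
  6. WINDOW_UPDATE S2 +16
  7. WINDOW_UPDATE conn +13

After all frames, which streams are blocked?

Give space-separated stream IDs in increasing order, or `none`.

Answer: S1

Derivation:
Op 1: conn=46 S1=33 S2=33 S3=33 S4=33 blocked=[]
Op 2: conn=26 S1=13 S2=33 S3=33 S4=33 blocked=[]
Op 3: conn=7 S1=-6 S2=33 S3=33 S4=33 blocked=[1]
Op 4: conn=-8 S1=-21 S2=33 S3=33 S4=33 blocked=[1, 2, 3, 4]
Op 5: conn=-8 S1=-21 S2=33 S3=33 S4=55 blocked=[1, 2, 3, 4]
Op 6: conn=-8 S1=-21 S2=49 S3=33 S4=55 blocked=[1, 2, 3, 4]
Op 7: conn=5 S1=-21 S2=49 S3=33 S4=55 blocked=[1]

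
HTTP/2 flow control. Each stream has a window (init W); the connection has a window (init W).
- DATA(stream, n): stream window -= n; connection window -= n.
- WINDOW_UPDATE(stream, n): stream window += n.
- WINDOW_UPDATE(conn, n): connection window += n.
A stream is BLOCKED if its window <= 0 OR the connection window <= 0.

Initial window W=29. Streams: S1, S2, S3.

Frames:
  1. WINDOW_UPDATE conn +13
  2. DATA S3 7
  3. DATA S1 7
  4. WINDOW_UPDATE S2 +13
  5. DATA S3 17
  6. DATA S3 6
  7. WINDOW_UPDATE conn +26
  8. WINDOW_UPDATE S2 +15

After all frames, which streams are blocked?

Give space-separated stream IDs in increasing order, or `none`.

Answer: S3

Derivation:
Op 1: conn=42 S1=29 S2=29 S3=29 blocked=[]
Op 2: conn=35 S1=29 S2=29 S3=22 blocked=[]
Op 3: conn=28 S1=22 S2=29 S3=22 blocked=[]
Op 4: conn=28 S1=22 S2=42 S3=22 blocked=[]
Op 5: conn=11 S1=22 S2=42 S3=5 blocked=[]
Op 6: conn=5 S1=22 S2=42 S3=-1 blocked=[3]
Op 7: conn=31 S1=22 S2=42 S3=-1 blocked=[3]
Op 8: conn=31 S1=22 S2=57 S3=-1 blocked=[3]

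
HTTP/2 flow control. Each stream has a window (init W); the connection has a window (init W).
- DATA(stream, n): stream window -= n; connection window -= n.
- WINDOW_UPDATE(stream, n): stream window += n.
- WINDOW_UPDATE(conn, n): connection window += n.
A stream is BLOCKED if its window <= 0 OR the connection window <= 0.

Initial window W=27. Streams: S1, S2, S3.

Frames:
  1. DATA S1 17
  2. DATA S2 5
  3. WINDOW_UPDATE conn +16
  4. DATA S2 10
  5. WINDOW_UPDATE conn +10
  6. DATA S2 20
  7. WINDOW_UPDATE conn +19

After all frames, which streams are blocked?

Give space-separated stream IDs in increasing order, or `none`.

Answer: S2

Derivation:
Op 1: conn=10 S1=10 S2=27 S3=27 blocked=[]
Op 2: conn=5 S1=10 S2=22 S3=27 blocked=[]
Op 3: conn=21 S1=10 S2=22 S3=27 blocked=[]
Op 4: conn=11 S1=10 S2=12 S3=27 blocked=[]
Op 5: conn=21 S1=10 S2=12 S3=27 blocked=[]
Op 6: conn=1 S1=10 S2=-8 S3=27 blocked=[2]
Op 7: conn=20 S1=10 S2=-8 S3=27 blocked=[2]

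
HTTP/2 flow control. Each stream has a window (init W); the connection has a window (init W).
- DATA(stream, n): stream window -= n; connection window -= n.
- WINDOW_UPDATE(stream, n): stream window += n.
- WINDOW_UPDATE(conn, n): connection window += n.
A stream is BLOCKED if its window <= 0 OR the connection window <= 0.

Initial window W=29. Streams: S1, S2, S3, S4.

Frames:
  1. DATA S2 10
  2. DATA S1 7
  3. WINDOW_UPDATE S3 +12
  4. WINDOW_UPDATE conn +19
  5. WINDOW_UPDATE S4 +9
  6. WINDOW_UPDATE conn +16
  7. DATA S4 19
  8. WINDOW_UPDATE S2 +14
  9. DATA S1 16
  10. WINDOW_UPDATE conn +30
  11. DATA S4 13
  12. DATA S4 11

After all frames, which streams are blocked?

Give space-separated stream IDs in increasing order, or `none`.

Answer: S4

Derivation:
Op 1: conn=19 S1=29 S2=19 S3=29 S4=29 blocked=[]
Op 2: conn=12 S1=22 S2=19 S3=29 S4=29 blocked=[]
Op 3: conn=12 S1=22 S2=19 S3=41 S4=29 blocked=[]
Op 4: conn=31 S1=22 S2=19 S3=41 S4=29 blocked=[]
Op 5: conn=31 S1=22 S2=19 S3=41 S4=38 blocked=[]
Op 6: conn=47 S1=22 S2=19 S3=41 S4=38 blocked=[]
Op 7: conn=28 S1=22 S2=19 S3=41 S4=19 blocked=[]
Op 8: conn=28 S1=22 S2=33 S3=41 S4=19 blocked=[]
Op 9: conn=12 S1=6 S2=33 S3=41 S4=19 blocked=[]
Op 10: conn=42 S1=6 S2=33 S3=41 S4=19 blocked=[]
Op 11: conn=29 S1=6 S2=33 S3=41 S4=6 blocked=[]
Op 12: conn=18 S1=6 S2=33 S3=41 S4=-5 blocked=[4]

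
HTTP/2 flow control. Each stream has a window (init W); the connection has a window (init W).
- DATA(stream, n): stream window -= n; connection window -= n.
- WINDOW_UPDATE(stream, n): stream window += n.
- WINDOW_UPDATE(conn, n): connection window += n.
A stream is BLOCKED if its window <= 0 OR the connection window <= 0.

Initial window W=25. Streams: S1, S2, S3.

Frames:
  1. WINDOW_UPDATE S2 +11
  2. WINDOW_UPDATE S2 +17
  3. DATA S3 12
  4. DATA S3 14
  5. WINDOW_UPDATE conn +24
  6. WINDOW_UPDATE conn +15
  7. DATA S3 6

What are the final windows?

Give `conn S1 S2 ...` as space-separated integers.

Answer: 32 25 53 -7

Derivation:
Op 1: conn=25 S1=25 S2=36 S3=25 blocked=[]
Op 2: conn=25 S1=25 S2=53 S3=25 blocked=[]
Op 3: conn=13 S1=25 S2=53 S3=13 blocked=[]
Op 4: conn=-1 S1=25 S2=53 S3=-1 blocked=[1, 2, 3]
Op 5: conn=23 S1=25 S2=53 S3=-1 blocked=[3]
Op 6: conn=38 S1=25 S2=53 S3=-1 blocked=[3]
Op 7: conn=32 S1=25 S2=53 S3=-7 blocked=[3]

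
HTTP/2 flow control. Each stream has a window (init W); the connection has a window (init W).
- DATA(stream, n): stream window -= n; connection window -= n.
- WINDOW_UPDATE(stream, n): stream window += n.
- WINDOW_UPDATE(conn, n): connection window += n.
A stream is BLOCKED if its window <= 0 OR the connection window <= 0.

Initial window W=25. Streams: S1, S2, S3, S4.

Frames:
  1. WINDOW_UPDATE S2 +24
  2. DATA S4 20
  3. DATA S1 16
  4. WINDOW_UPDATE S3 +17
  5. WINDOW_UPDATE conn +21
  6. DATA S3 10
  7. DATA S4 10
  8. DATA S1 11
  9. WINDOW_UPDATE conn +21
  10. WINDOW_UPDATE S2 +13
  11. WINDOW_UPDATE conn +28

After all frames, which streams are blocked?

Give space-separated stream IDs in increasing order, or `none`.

Answer: S1 S4

Derivation:
Op 1: conn=25 S1=25 S2=49 S3=25 S4=25 blocked=[]
Op 2: conn=5 S1=25 S2=49 S3=25 S4=5 blocked=[]
Op 3: conn=-11 S1=9 S2=49 S3=25 S4=5 blocked=[1, 2, 3, 4]
Op 4: conn=-11 S1=9 S2=49 S3=42 S4=5 blocked=[1, 2, 3, 4]
Op 5: conn=10 S1=9 S2=49 S3=42 S4=5 blocked=[]
Op 6: conn=0 S1=9 S2=49 S3=32 S4=5 blocked=[1, 2, 3, 4]
Op 7: conn=-10 S1=9 S2=49 S3=32 S4=-5 blocked=[1, 2, 3, 4]
Op 8: conn=-21 S1=-2 S2=49 S3=32 S4=-5 blocked=[1, 2, 3, 4]
Op 9: conn=0 S1=-2 S2=49 S3=32 S4=-5 blocked=[1, 2, 3, 4]
Op 10: conn=0 S1=-2 S2=62 S3=32 S4=-5 blocked=[1, 2, 3, 4]
Op 11: conn=28 S1=-2 S2=62 S3=32 S4=-5 blocked=[1, 4]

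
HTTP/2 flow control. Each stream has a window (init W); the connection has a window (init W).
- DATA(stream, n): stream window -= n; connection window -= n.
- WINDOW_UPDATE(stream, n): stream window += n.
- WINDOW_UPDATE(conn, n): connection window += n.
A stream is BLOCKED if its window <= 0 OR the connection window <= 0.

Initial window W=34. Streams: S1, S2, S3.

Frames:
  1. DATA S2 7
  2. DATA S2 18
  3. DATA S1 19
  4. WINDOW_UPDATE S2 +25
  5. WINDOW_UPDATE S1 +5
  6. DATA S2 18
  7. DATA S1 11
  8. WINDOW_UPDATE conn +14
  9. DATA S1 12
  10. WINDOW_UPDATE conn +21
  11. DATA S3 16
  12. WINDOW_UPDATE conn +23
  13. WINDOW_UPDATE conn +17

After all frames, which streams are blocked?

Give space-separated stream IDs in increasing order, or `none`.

Answer: S1

Derivation:
Op 1: conn=27 S1=34 S2=27 S3=34 blocked=[]
Op 2: conn=9 S1=34 S2=9 S3=34 blocked=[]
Op 3: conn=-10 S1=15 S2=9 S3=34 blocked=[1, 2, 3]
Op 4: conn=-10 S1=15 S2=34 S3=34 blocked=[1, 2, 3]
Op 5: conn=-10 S1=20 S2=34 S3=34 blocked=[1, 2, 3]
Op 6: conn=-28 S1=20 S2=16 S3=34 blocked=[1, 2, 3]
Op 7: conn=-39 S1=9 S2=16 S3=34 blocked=[1, 2, 3]
Op 8: conn=-25 S1=9 S2=16 S3=34 blocked=[1, 2, 3]
Op 9: conn=-37 S1=-3 S2=16 S3=34 blocked=[1, 2, 3]
Op 10: conn=-16 S1=-3 S2=16 S3=34 blocked=[1, 2, 3]
Op 11: conn=-32 S1=-3 S2=16 S3=18 blocked=[1, 2, 3]
Op 12: conn=-9 S1=-3 S2=16 S3=18 blocked=[1, 2, 3]
Op 13: conn=8 S1=-3 S2=16 S3=18 blocked=[1]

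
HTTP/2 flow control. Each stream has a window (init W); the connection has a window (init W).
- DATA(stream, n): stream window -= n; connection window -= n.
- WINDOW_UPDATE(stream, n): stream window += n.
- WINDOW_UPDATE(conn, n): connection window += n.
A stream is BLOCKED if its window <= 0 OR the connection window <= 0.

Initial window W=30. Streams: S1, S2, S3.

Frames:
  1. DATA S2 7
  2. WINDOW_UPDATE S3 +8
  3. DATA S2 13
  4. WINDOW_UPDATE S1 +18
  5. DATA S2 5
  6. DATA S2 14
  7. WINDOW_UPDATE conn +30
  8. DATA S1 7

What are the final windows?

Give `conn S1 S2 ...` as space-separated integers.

Answer: 14 41 -9 38

Derivation:
Op 1: conn=23 S1=30 S2=23 S3=30 blocked=[]
Op 2: conn=23 S1=30 S2=23 S3=38 blocked=[]
Op 3: conn=10 S1=30 S2=10 S3=38 blocked=[]
Op 4: conn=10 S1=48 S2=10 S3=38 blocked=[]
Op 5: conn=5 S1=48 S2=5 S3=38 blocked=[]
Op 6: conn=-9 S1=48 S2=-9 S3=38 blocked=[1, 2, 3]
Op 7: conn=21 S1=48 S2=-9 S3=38 blocked=[2]
Op 8: conn=14 S1=41 S2=-9 S3=38 blocked=[2]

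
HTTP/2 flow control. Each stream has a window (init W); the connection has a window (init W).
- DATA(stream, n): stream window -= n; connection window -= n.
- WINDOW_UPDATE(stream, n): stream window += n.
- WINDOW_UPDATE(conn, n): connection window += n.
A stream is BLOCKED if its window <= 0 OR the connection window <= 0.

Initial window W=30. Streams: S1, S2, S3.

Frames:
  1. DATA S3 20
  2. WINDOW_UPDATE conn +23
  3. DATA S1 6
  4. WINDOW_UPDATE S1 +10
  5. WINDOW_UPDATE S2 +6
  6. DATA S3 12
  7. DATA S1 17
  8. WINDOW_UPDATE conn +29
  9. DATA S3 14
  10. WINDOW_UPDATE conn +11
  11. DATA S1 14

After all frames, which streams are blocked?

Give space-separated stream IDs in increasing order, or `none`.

Op 1: conn=10 S1=30 S2=30 S3=10 blocked=[]
Op 2: conn=33 S1=30 S2=30 S3=10 blocked=[]
Op 3: conn=27 S1=24 S2=30 S3=10 blocked=[]
Op 4: conn=27 S1=34 S2=30 S3=10 blocked=[]
Op 5: conn=27 S1=34 S2=36 S3=10 blocked=[]
Op 6: conn=15 S1=34 S2=36 S3=-2 blocked=[3]
Op 7: conn=-2 S1=17 S2=36 S3=-2 blocked=[1, 2, 3]
Op 8: conn=27 S1=17 S2=36 S3=-2 blocked=[3]
Op 9: conn=13 S1=17 S2=36 S3=-16 blocked=[3]
Op 10: conn=24 S1=17 S2=36 S3=-16 blocked=[3]
Op 11: conn=10 S1=3 S2=36 S3=-16 blocked=[3]

Answer: S3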